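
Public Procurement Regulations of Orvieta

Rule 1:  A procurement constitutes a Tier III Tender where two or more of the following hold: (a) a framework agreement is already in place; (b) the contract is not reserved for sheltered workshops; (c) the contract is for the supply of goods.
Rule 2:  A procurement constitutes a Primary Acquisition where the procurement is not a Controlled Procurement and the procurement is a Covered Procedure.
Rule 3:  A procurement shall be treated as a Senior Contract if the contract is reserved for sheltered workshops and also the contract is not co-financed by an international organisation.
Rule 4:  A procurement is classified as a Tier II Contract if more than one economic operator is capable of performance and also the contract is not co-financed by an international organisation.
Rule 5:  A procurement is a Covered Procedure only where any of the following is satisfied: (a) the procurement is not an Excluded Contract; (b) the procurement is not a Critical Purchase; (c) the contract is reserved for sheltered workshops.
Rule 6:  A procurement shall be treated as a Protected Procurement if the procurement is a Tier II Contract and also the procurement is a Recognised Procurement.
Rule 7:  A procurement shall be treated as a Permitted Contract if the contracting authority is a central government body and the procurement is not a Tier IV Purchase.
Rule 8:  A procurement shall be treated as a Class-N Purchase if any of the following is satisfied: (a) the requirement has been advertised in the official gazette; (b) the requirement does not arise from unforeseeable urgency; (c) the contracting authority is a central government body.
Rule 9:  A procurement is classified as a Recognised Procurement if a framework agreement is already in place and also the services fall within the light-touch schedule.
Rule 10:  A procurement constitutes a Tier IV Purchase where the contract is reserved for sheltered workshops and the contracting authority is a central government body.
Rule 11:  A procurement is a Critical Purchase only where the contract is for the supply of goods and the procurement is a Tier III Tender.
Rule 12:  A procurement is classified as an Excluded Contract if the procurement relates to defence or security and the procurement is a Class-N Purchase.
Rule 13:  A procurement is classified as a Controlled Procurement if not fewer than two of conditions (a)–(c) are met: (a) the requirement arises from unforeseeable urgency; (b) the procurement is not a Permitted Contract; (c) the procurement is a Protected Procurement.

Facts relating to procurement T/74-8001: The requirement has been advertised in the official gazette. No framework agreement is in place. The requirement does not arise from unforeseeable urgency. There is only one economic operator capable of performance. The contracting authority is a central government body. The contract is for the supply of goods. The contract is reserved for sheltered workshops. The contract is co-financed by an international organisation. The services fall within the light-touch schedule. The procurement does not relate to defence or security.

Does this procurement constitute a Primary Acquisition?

Yes

rule 10 — Tier IV Purchase: [the contract is reserved for sheltered workshops? yes] AND [the contracting authority is a central government body? yes] → satisfied.
rule 7 — Permitted Contract: [the contracting authority is a central government body? yes] AND [not a Tier IV Purchase (rule 10)? no] → not satisfied.
rule 4 — Tier II Contract: [more than one economic operator is capable of performance? no] AND [the contract is not co-financed by an international organisation? no] → not satisfied.
rule 9 — Recognised Procurement: [a framework agreement is already in place? no] AND [the services fall within the light-touch schedule? yes] → not satisfied.
rule 6 — Protected Procurement: [Tier II Contract (rule 4)? no] AND [Recognised Procurement (rule 9)? no] → not satisfied.
rule 13 — Controlled Procurement: the requirement arises from unforeseeable urgency? no; not a Permitted Contract (rule 7)? yes; Protected Procurement (rule 6)? no — 1 of 3 hold (need ≥2) → not satisfied.
rule 8 — Class-N Purchase: [the requirement has been advertised in the official gazette? yes] OR [the requirement does not arise from unforeseeable urgency? yes] OR [the contracting authority is a central government body? yes] → satisfied.
rule 12 — Excluded Contract: [the procurement relates to defence or security? no] AND [Class-N Purchase (rule 8)? yes] → not satisfied.
rule 1 — Tier III Tender: a framework agreement is already in place? no; the contract is not reserved for sheltered workshops? no; the contract is for the supply of goods? yes — 1 of 3 hold (need ≥2) → not satisfied.
rule 11 — Critical Purchase: [the contract is for the supply of goods? yes] AND [Tier III Tender (rule 1)? no] → not satisfied.
rule 5 — Covered Procedure: [not an Excluded Contract (rule 12)? yes] OR [not a Critical Purchase (rule 11)? yes] OR [the contract is reserved for sheltered workshops? yes] → satisfied.
rule 2 — Primary Acquisition: [not a Controlled Procurement (rule 13)? yes] AND [Covered Procedure (rule 5)? yes] → satisfied.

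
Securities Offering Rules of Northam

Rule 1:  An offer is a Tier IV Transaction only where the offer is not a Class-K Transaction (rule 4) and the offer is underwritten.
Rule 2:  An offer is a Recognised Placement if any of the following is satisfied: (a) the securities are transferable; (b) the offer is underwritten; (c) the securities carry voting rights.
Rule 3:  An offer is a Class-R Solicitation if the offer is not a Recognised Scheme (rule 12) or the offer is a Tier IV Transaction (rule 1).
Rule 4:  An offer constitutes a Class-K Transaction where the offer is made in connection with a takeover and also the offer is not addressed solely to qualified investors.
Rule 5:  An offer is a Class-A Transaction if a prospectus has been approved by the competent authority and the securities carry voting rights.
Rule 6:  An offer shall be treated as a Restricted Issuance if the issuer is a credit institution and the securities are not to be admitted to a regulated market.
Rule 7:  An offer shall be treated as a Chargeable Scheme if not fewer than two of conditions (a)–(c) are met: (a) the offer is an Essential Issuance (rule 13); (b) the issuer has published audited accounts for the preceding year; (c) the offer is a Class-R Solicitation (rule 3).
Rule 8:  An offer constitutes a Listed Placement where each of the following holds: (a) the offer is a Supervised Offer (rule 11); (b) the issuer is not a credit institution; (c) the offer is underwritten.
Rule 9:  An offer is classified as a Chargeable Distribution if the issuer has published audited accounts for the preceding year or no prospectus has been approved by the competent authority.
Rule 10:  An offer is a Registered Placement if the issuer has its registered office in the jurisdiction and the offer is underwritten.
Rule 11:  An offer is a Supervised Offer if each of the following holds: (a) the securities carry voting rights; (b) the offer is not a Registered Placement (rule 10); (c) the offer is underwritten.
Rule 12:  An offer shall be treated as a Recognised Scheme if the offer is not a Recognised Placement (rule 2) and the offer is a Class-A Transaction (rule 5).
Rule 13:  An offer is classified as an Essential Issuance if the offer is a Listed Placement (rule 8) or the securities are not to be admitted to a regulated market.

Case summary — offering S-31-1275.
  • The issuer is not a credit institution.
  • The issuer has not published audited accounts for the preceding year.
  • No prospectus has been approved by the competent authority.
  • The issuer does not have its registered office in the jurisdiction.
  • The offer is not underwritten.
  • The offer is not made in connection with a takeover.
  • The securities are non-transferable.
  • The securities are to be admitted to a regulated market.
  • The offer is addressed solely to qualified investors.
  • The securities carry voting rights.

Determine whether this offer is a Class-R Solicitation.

Yes

rule 2 — Recognised Placement: [the securities are transferable? no] OR [the offer is underwritten? no] OR [the securities carry voting rights? yes] → satisfied.
rule 5 — Class-A Transaction: [a prospectus has been approved by the competent authority? no] AND [the securities carry voting rights? yes] → not satisfied.
rule 12 — Recognised Scheme: [not a Recognised Placement (rule 2)? no] AND [Class-A Transaction (rule 5)? no] → not satisfied.
rule 4 — Class-K Transaction: [the offer is made in connection with a takeover? no] AND [the offer is not addressed solely to qualified investors? no] → not satisfied.
rule 1 — Tier IV Transaction: [not a Class-K Transaction (rule 4)? yes] AND [the offer is underwritten? no] → not satisfied.
rule 3 — Class-R Solicitation: [not a Recognised Scheme (rule 12)? yes] OR [Tier IV Transaction (rule 1)? no] → satisfied.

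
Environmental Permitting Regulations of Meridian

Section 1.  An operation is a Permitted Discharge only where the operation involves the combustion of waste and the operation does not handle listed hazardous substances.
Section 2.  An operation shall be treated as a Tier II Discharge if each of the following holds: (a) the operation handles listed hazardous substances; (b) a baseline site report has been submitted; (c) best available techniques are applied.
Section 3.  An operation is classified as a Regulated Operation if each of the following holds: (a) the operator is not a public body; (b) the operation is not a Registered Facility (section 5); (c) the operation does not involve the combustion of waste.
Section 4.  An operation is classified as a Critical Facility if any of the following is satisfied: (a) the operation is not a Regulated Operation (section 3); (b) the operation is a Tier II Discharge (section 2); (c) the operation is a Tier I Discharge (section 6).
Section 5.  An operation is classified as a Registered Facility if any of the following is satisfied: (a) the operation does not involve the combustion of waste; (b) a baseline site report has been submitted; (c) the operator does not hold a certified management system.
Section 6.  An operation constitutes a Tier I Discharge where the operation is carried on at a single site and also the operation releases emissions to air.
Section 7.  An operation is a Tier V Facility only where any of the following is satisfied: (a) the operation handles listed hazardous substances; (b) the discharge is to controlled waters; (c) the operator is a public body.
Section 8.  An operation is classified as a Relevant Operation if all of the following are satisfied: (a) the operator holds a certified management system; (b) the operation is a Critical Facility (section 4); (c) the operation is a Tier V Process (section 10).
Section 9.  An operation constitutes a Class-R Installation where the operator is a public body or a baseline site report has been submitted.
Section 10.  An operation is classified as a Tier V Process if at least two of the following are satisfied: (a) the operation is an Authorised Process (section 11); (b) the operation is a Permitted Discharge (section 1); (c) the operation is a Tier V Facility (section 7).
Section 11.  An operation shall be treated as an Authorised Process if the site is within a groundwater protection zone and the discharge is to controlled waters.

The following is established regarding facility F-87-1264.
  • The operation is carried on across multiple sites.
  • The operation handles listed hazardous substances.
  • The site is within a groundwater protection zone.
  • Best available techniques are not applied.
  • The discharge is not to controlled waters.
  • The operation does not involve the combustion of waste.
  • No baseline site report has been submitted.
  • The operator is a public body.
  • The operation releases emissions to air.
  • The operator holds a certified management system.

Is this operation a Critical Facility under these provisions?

Yes

section 5 — Registered Facility: [the operation does not involve the combustion of waste? yes] OR [a baseline site report has been submitted? no] OR [the operator does not hold a certified management system? no] → satisfied.
section 3 — Regulated Operation: [the operator is not a public body? no] AND [not a Registered Facility (section 5)? no] AND [the operation does not involve the combustion of waste? yes] → not satisfied.
section 2 — Tier II Discharge: [the operation handles listed hazardous substances? yes] AND [a baseline site report has been submitted? no] AND [best available techniques are applied? no] → not satisfied.
section 6 — Tier I Discharge: [the operation is carried on at a single site? no] AND [the operation releases emissions to air? yes] → not satisfied.
section 4 — Critical Facility: [not a Regulated Operation (section 3)? yes] OR [Tier II Discharge (section 2)? no] OR [Tier I Discharge (section 6)? no] → satisfied.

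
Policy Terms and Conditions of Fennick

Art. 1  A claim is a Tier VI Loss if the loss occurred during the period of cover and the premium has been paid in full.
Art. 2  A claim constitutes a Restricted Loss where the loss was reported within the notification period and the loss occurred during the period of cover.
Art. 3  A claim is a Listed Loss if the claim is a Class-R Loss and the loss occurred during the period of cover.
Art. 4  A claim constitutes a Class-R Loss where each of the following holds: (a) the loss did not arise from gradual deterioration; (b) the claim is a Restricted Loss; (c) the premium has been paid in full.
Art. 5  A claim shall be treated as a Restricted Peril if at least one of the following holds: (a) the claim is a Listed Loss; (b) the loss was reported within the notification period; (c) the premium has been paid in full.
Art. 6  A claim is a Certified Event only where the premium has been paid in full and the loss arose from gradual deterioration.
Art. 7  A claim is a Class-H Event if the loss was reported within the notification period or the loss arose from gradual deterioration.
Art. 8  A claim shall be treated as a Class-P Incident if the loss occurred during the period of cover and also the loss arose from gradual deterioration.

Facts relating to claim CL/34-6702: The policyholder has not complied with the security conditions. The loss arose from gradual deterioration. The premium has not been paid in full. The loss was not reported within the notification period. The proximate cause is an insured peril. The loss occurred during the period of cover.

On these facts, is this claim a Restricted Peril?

No

article 2 — Restricted Loss: [the loss was reported within the notification period? no] AND [the loss occurred during the period of cover? yes] → not satisfied.
article 4 — Class-R Loss: [the loss did not arise from gradual deterioration? no] AND [Restricted Loss (article 2)? no] AND [the premium has been paid in full? no] → not satisfied.
article 3 — Listed Loss: [Class-R Loss (article 4)? no] AND [the loss occurred during the period of cover? yes] → not satisfied.
article 5 — Restricted Peril: [Listed Loss (article 3)? no] OR [the loss was reported within the notification period? no] OR [the premium has been paid in full? no] → not satisfied.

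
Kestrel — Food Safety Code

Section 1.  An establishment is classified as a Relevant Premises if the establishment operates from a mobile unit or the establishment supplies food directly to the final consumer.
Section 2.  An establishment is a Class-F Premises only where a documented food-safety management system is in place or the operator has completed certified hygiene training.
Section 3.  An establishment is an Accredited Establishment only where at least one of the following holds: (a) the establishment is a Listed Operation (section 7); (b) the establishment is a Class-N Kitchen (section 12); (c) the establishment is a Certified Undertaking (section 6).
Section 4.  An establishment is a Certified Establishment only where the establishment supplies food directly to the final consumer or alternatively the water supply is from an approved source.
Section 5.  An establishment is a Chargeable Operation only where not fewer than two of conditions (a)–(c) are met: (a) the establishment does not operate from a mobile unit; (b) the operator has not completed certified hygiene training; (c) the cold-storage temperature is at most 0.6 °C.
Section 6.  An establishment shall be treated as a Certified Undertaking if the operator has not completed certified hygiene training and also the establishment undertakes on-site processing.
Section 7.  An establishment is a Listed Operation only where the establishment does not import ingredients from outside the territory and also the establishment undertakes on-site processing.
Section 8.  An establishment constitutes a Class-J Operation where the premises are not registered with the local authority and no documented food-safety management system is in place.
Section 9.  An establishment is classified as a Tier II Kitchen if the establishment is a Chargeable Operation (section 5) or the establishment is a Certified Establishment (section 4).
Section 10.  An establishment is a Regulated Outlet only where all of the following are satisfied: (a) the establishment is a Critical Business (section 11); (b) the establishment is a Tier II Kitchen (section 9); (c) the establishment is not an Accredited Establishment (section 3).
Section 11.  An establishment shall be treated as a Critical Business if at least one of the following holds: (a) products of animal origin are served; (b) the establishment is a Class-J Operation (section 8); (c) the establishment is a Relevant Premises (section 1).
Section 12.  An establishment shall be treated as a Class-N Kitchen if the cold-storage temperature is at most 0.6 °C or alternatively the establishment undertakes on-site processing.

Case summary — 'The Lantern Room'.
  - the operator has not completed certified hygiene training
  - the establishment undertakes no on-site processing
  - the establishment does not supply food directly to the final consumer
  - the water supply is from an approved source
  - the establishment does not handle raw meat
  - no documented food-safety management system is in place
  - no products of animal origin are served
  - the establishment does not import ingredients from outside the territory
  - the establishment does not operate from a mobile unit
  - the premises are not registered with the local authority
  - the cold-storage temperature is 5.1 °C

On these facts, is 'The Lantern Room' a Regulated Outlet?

Yes

section 8 — Class-J Operation: [the premises are not registered with the local authority? yes] AND [no documented food-safety management system is in place? yes] → satisfied.
section 1 — Relevant Premises: [the establishment operates from a mobile unit? no] OR [the establishment supplies food directly to the final consumer? no] → not satisfied.
section 11 — Critical Business: [products of animal origin are served? no] OR [Class-J Operation (section 8)? yes] OR [Relevant Premises (section 1)? no] → satisfied.
section 5 — Chargeable Operation: the establishment does not operate from a mobile unit? yes; the operator has not completed certified hygiene training? yes; cold-storage temperature: 5.1 °C ≤ 0.6 °C? no — 2 of 3 hold (need ≥2) → satisfied.
section 4 — Certified Establishment: [the establishment supplies food directly to the final consumer? no] OR [the water supply is from an approved source? yes] → satisfied.
section 9 — Tier II Kitchen: [Chargeable Operation (section 5)? yes] OR [Certified Establishment (section 4)? yes] → satisfied.
section 7 — Listed Operation: [the establishment does not import ingredients from outside the territory? yes] AND [the establishment undertakes on-site processing? no] → not satisfied.
section 12 — Class-N Kitchen: [cold-storage temperature: 5.1 °C ≤ 0.6 °C? no] OR [the establishment undertakes on-site processing? no] → not satisfied.
section 6 — Certified Undertaking: [the operator has not completed certified hygiene training? yes] AND [the establishment undertakes on-site processing? no] → not satisfied.
section 3 — Accredited Establishment: [Listed Operation (section 7)? no] OR [Class-N Kitchen (section 12)? no] OR [Certified Undertaking (section 6)? no] → not satisfied.
section 10 — Regulated Outlet: [Critical Business (section 11)? yes] AND [Tier II Kitchen (section 9)? yes] AND [not an Accredited Establishment (section 3)? yes] → satisfied.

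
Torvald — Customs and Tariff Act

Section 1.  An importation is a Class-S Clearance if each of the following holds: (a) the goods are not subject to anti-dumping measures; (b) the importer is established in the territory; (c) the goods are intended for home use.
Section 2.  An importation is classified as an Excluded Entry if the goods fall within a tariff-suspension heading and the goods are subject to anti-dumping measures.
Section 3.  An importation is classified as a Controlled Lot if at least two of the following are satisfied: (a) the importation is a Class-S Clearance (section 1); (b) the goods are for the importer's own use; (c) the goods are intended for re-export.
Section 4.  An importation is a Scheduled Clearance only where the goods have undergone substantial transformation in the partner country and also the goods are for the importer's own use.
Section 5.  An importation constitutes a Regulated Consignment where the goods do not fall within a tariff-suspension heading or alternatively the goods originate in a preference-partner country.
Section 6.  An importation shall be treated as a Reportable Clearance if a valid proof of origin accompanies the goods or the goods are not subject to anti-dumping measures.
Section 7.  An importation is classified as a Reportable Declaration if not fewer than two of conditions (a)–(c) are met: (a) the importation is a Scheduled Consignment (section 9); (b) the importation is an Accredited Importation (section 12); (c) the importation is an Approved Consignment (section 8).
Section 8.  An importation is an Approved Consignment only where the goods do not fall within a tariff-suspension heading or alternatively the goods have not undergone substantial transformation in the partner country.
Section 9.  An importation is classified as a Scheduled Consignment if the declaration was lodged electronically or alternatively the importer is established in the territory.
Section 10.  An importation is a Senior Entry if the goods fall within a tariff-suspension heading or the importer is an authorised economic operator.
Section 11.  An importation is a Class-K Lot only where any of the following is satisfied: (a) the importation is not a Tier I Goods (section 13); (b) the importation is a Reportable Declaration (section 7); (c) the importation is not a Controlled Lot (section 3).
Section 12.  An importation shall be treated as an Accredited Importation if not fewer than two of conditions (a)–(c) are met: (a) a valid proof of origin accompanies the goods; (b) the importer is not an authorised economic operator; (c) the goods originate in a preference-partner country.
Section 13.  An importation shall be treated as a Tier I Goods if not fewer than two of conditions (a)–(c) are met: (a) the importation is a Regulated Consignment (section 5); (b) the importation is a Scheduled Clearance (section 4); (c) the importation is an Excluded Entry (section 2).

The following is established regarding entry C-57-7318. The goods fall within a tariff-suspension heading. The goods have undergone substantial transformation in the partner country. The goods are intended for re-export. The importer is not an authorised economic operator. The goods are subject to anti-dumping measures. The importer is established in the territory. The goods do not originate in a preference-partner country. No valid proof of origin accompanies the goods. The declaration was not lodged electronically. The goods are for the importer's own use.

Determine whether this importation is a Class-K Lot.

No

section 5 — Regulated Consignment: [the goods do not fall within a tariff-suspension heading? no] OR [the goods originate in a preference-partner country? no] → not satisfied.
section 4 — Scheduled Clearance: [the goods have undergone substantial transformation in the partner country? yes] AND [the goods are for the importer's own use? yes] → satisfied.
section 2 — Excluded Entry: [the goods fall within a tariff-suspension heading? yes] AND [the goods are subject to anti-dumping measures? yes] → satisfied.
section 13 — Tier I Goods: Regulated Consignment (section 5)? no; Scheduled Clearance (section 4)? yes; Excluded Entry (section 2)? yes — 2 of 3 hold (need ≥2) → satisfied.
section 9 — Scheduled Consignment: [the declaration was lodged electronically? no] OR [the importer is established in the territory? yes] → satisfied.
section 12 — Accredited Importation: a valid proof of origin accompanies the goods? no; the importer is not an authorised economic operator? yes; the goods originate in a preference-partner country? no — 1 of 3 hold (need ≥2) → not satisfied.
section 8 — Approved Consignment: [the goods do not fall within a tariff-suspension heading? no] OR [the goods have not undergone substantial transformation in the partner country? no] → not satisfied.
section 7 — Reportable Declaration: Scheduled Consignment (section 9)? yes; Accredited Importation (section 12)? no; Approved Consignment (section 8)? no — 1 of 3 hold (need ≥2) → not satisfied.
section 1 — Class-S Clearance: [the goods are not subject to anti-dumping measures? no] AND [the importer is established in the territory? yes] AND [the goods are intended for home use? no] → not satisfied.
section 3 — Controlled Lot: Class-S Clearance (section 1)? no; the goods are for the importer's own use? yes; the goods are intended for re-export? yes — 2 of 3 hold (need ≥2) → satisfied.
section 11 — Class-K Lot: [not a Tier I Goods (section 13)? no] OR [Reportable Declaration (section 7)? no] OR [not a Controlled Lot (section 3)? no] → not satisfied.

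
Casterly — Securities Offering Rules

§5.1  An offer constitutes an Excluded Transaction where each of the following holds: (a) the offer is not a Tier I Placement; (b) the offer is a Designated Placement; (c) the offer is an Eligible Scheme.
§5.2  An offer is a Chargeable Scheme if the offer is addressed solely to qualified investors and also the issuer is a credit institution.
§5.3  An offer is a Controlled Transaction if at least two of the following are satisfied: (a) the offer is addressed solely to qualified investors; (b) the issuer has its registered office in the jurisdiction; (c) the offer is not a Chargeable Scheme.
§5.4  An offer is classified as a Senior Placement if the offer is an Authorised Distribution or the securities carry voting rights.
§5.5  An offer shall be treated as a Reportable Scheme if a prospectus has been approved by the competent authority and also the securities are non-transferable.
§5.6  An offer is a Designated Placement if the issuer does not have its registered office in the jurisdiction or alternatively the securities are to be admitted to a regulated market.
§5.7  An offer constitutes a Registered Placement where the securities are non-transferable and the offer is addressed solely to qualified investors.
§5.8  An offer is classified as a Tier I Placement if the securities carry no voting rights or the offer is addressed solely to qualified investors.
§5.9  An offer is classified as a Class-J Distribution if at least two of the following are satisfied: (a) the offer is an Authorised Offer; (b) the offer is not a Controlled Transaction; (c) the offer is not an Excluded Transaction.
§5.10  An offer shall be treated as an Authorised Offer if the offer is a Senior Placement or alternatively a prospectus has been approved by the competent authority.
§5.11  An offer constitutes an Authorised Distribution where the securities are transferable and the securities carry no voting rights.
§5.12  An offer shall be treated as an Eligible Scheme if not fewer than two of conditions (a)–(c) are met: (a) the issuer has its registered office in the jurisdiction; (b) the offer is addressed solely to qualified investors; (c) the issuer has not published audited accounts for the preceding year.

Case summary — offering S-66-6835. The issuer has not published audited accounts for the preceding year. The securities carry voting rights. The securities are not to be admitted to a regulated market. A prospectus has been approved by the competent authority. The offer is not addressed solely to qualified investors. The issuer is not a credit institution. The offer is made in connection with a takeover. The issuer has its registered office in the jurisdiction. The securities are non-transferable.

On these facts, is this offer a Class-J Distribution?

Yes

§5.11 — Authorised Distribution: [the securities are transferable? no] AND [the securities carry no voting rights? no] → not satisfied.
§5.4 — Senior Placement: [Authorised Distribution (§5.11)? no] OR [the securities carry voting rights? yes] → satisfied.
§5.10 — Authorised Offer: [Senior Placement (§5.4)? yes] OR [a prospectus has been approved by the competent authority? yes] → satisfied.
§5.2 — Chargeable Scheme: [the offer is addressed solely to qualified investors? no] AND [the issuer is a credit institution? no] → not satisfied.
§5.3 — Controlled Transaction: the offer is addressed solely to qualified investors? no; the issuer has its registered office in the jurisdiction? yes; not a Chargeable Scheme (§5.2)? yes — 2 of 3 hold (need ≥2) → satisfied.
§5.8 — Tier I Placement: [the securities carry no voting rights? no] OR [the offer is addressed solely to qualified investors? no] → not satisfied.
§5.6 — Designated Placement: [the issuer does not have its registered office in the jurisdiction? no] OR [the securities are to be admitted to a regulated market? no] → not satisfied.
§5.12 — Eligible Scheme: the issuer has its registered office in the jurisdiction? yes; the offer is addressed solely to qualified investors? no; the issuer has not published audited accounts for the preceding year? yes — 2 of 3 hold (need ≥2) → satisfied.
§5.1 — Excluded Transaction: [not a Tier I Placement (§5.8)? yes] AND [Designated Placement (§5.6)? no] AND [Eligible Scheme (§5.12)? yes] → not satisfied.
§5.9 — Class-J Distribution: Authorised Offer (§5.10)? yes; not a Controlled Transaction (§5.3)? no; not an Excluded Transaction (§5.1)? yes — 2 of 3 hold (need ≥2) → satisfied.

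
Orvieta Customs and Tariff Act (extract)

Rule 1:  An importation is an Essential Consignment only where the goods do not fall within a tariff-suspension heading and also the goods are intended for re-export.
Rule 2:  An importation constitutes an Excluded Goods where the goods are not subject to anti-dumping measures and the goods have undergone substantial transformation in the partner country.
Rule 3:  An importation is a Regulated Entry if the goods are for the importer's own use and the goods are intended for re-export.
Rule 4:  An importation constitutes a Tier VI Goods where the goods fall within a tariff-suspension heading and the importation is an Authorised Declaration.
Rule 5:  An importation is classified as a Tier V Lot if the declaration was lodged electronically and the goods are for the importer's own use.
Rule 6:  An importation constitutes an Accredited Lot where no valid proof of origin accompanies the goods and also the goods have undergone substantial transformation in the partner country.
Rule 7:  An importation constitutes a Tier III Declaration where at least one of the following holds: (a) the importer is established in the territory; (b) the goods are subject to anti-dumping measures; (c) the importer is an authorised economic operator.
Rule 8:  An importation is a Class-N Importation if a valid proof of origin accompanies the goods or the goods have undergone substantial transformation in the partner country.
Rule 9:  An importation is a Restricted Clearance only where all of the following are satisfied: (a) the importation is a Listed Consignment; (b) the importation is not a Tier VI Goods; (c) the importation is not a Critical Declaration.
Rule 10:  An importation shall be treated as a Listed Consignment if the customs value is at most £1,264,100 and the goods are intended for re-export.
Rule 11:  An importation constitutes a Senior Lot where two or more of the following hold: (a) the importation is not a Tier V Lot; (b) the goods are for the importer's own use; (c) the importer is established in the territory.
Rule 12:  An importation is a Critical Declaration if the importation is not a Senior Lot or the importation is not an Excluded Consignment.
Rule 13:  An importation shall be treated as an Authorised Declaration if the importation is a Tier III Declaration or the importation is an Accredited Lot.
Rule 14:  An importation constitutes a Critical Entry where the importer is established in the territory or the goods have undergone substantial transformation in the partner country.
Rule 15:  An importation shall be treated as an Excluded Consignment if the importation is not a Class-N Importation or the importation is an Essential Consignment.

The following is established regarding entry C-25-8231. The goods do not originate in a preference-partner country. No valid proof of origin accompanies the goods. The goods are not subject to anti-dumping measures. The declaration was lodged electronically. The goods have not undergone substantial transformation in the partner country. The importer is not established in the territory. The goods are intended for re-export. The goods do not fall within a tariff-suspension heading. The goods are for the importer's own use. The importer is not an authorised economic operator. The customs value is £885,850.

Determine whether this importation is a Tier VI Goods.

Under rule 7: the importer is established in the territory? no; or the goods are subject to anti-dumping measures? no; or the importer is an authorised economic operator? no. So the importation is not a Tier III Declaration.
Under rule 6: no valid proof of origin accompanies the goods? yes; and the goods have undergone substantial transformation in the partner country? no. So the importation is not an Accredited Lot.
Under rule 13: Tier III Declaration (rule 7)? no; or Accredited Lot (rule 6)? no. So the importation is not an Authorised Declaration.
Under rule 4: the goods fall within a tariff-suspension heading? no; and Authorised Declaration (rule 13)? no. So the importation is not a Tier VI Goods.

No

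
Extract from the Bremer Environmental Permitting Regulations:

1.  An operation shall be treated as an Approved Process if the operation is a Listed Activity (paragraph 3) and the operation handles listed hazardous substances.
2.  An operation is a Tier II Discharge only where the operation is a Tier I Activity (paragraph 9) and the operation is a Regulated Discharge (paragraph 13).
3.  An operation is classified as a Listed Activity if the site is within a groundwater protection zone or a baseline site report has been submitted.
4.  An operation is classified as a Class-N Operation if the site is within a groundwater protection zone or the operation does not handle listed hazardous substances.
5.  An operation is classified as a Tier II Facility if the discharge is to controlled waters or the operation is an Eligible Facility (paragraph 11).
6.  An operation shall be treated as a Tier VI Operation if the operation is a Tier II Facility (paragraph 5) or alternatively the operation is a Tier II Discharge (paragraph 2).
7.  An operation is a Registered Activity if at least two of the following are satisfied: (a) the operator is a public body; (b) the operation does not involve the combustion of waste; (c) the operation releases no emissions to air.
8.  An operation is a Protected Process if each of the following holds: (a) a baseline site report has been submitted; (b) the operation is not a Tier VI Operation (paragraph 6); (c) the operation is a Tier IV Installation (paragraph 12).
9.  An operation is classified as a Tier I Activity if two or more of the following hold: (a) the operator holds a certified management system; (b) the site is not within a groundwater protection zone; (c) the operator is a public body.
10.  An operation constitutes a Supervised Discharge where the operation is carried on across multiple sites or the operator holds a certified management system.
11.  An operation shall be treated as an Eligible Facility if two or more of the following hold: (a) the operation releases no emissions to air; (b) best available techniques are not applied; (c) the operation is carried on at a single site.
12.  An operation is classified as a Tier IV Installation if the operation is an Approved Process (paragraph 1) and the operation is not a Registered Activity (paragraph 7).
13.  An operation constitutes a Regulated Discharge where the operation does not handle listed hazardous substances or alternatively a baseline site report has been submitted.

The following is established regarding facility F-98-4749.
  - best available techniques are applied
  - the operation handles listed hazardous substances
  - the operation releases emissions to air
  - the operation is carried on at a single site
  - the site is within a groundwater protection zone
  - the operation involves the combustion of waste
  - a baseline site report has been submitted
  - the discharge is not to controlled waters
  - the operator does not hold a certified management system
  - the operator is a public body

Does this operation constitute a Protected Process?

Yes

Under paragraph 11: the operation releases no emissions to air? no; best available techniques are not applied? no; the operation is carried on at a single site? yes — 1 of 3 hold (need ≥2) → not satisfied.
Under paragraph 5: the discharge is to controlled waters? no; or Eligible Facility (paragraph 11)? no. So the operation is not a Tier II Facility.
Under paragraph 9: the operator holds a certified management system? no; the site is not within a groundwater protection zone? no; the operator is a public body? yes — 1 of 3 hold (need ≥2) → not satisfied.
Under paragraph 13: the operation does not handle listed hazardous substances? no; or a baseline site report has been submitted? yes. So the operation is a Regulated Discharge.
Under paragraph 2: Tier I Activity (paragraph 9)? no; and Regulated Discharge (paragraph 13)? yes. So the operation is not a Tier II Discharge.
Under paragraph 6: Tier II Facility (paragraph 5)? no; or Tier II Discharge (paragraph 2)? no. So the operation is not a Tier VI Operation.
Under paragraph 3: the site is within a groundwater protection zone? yes; or a baseline site report has been submitted? yes. So the operation is a Listed Activity.
Under paragraph 1: Listed Activity (paragraph 3)? yes; and the operation handles listed hazardous substances? yes. So the operation is an Approved Process.
Under paragraph 7: the operator is a public body? yes; the operation does not involve the combustion of waste? no; the operation releases no emissions to air? no — 1 of 3 hold (need ≥2) → not satisfied.
Under paragraph 12: Approved Process (paragraph 1)? yes; and not a Registered Activity (paragraph 7)? yes. So the operation is a Tier IV Installation.
Under paragraph 8: a baseline site report has been submitted? yes; and not a Tier VI Operation (paragraph 6)? yes; and Tier IV Installation (paragraph 12)? yes. So the operation is a Protected Process.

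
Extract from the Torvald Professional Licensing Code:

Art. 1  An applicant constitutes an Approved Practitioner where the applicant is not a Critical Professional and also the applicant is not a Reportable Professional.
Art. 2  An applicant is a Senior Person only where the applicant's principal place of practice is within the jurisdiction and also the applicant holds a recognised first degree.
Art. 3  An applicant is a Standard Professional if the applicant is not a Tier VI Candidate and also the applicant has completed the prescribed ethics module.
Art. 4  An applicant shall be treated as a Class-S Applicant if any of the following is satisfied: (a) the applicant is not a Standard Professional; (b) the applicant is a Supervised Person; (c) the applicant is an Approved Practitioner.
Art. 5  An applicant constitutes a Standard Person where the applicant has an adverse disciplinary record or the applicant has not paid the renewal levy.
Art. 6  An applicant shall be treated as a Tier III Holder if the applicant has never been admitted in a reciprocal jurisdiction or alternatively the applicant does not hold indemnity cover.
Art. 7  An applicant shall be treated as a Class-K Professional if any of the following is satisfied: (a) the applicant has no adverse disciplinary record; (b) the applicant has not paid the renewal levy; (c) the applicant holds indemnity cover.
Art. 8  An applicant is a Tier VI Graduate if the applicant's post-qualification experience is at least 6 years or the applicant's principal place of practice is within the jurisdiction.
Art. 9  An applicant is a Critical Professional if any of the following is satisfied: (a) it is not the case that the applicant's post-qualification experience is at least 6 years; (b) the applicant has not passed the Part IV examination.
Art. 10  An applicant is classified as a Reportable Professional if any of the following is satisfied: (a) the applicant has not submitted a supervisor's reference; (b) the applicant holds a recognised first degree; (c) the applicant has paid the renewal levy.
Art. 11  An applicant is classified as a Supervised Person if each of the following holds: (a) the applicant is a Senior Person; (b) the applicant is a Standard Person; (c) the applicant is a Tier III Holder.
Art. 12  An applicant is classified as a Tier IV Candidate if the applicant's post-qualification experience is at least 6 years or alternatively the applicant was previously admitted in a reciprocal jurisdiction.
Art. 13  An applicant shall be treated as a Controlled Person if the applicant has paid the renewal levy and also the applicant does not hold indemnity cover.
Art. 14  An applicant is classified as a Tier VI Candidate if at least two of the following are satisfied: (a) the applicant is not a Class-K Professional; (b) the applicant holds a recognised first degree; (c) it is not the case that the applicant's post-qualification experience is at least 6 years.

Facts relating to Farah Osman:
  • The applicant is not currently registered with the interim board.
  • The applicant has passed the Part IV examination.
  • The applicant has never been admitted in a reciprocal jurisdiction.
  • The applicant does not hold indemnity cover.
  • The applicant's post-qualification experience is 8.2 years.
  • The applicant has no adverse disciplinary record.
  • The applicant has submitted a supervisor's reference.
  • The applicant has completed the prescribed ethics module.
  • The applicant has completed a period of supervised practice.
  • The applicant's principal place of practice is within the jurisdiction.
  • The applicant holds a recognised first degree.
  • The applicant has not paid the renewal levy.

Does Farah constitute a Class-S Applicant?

article 7 — Class-K Professional: [the applicant has no adverse disciplinary record? yes] OR [the applicant has not paid the renewal levy? yes] OR [the applicant holds indemnity cover? no] → satisfied.
article 14 — Tier VI Candidate: not a Class-K Professional (article 7)? no; the applicant holds a recognised first degree? yes; applicant's post-qualification experience: 8.2 years ≥ 6 years? yes, so negated condition no — 1 of 3 hold (need ≥2) → not satisfied.
article 3 — Standard Professional: [not a Tier VI Candidate (article 14)? yes] AND [the applicant has completed the prescribed ethics module? yes] → satisfied.
article 2 — Senior Person: [the applicant's principal place of practice is within the jurisdiction? yes] AND [the applicant holds a recognised first degree? yes] → satisfied.
article 5 — Standard Person: [the applicant has an adverse disciplinary record? no] OR [the applicant has not paid the renewal levy? yes] → satisfied.
article 6 — Tier III Holder: [the applicant has never been admitted in a reciprocal jurisdiction? yes] OR [the applicant does not hold indemnity cover? yes] → satisfied.
article 11 — Supervised Person: [Senior Person (article 2)? yes] AND [Standard Person (article 5)? yes] AND [Tier III Holder (article 6)? yes] → satisfied.
article 9 — Critical Professional: [applicant's post-qualification experience: 8.2 years ≥ 6 years? yes, so negated condition no] OR [the applicant has not passed the Part IV examination? no] → not satisfied.
article 10 — Reportable Professional: [the applicant has not submitted a supervisor's reference? no] OR [the applicant holds a recognised first degree? yes] OR [the applicant has paid the renewal levy? no] → satisfied.
article 1 — Approved Practitioner: [not a Critical Professional (article 9)? yes] AND [not a Reportable Professional (article 10)? no] → not satisfied.
article 4 — Class-S Applicant: [not a Standard Professional (article 3)? no] OR [Supervised Person (article 11)? yes] OR [Approved Practitioner (article 1)? no] → satisfied.

Yes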